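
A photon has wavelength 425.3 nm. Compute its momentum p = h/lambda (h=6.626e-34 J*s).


p = h / lambda
= 6.626e-34 / (425.3e-9)
= 6.626e-34 / 4.2530e-07
= 1.5580e-27 kg*m/s

1.5580e-27


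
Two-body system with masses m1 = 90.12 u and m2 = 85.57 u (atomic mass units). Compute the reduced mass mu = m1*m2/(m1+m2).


mu = m1 * m2 / (m1 + m2)
= 90.12 * 85.57 / (90.12 + 85.57)
= 7711.5684 / 175.69
= 43.893 u

43.893


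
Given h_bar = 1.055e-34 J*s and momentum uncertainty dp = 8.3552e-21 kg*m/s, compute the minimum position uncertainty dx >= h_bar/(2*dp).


dx = h_bar / (2 * dp)
= 1.055e-34 / (2 * 8.3552e-21)
= 1.055e-34 / 1.6710e-20
= 6.3134e-15 m

6.3134e-15


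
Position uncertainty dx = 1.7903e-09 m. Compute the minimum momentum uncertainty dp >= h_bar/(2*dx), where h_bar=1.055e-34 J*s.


dp = h_bar / (2 * dx)
= 1.055e-34 / (2 * 1.7903e-09)
= 1.055e-34 / 3.5806e-09
= 2.9464e-26 kg*m/s

2.9464e-26


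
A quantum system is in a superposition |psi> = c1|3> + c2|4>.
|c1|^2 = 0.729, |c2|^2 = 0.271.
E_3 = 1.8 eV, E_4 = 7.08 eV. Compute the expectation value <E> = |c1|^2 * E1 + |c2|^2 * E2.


<E> = |c1|^2 * E1 + |c2|^2 * E2
= 0.729 * 1.8 + 0.271 * 7.08
= 1.3122 + 1.9187
= 3.2309 eV

3.2309


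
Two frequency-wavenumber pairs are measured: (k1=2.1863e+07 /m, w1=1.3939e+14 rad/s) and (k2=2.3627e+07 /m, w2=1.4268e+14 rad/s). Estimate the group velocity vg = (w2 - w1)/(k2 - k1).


vg = (w2 - w1) / (k2 - k1)
= (1.4268e+14 - 1.3939e+14) / (2.3627e+07 - 2.1863e+07)
= 3.2900e+12 / 1.7640e+06
= 1.8651e+06 m/s

1.8651e+06


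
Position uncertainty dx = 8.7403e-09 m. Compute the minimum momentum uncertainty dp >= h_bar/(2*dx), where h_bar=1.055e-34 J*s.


dp = h_bar / (2 * dx)
= 1.055e-34 / (2 * 8.7403e-09)
= 1.055e-34 / 1.7481e-08
= 6.0353e-27 kg*m/s

6.0353e-27


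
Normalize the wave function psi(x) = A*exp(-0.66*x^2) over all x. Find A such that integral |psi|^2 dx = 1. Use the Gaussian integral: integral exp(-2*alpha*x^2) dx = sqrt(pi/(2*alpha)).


integral |psi|^2 dx = A^2 * sqrt(pi/(2*alpha)) = 1
A^2 = sqrt(2*alpha/pi)
= sqrt(2 * 0.66 / pi)
= 0.648204
A = sqrt(0.648204)
= 0.8051

0.8051


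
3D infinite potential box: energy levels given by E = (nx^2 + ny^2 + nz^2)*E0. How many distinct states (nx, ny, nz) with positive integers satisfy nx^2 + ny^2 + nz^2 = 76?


Enumerate all (nx, ny, nz) with nx^2 + ny^2 + nz^2 = 76:
(2,6,6)
(6,2,6)
(6,6,2)
Total degeneracy = 3

3


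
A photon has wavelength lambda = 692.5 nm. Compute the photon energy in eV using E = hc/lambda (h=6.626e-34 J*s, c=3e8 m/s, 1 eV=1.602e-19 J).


E = hc / lambda
= (6.626e-34)(3e8) / (692.5e-9)
= 1.9878e-25 / 6.9250e-07
= 2.8705e-19 J
Converting to eV: 2.8705e-19 / 1.602e-19
= 1.7918 eV

1.7918


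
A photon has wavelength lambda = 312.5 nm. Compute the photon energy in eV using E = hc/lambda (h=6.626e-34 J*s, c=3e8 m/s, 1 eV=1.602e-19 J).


E = hc / lambda
= (6.626e-34)(3e8) / (312.5e-9)
= 1.9878e-25 / 3.1250e-07
= 6.3610e-19 J
Converting to eV: 6.3610e-19 / 1.602e-19
= 3.9706 eV

3.9706


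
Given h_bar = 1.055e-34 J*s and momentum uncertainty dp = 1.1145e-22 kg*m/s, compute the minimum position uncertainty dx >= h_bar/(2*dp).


dx = h_bar / (2 * dp)
= 1.055e-34 / (2 * 1.1145e-22)
= 1.055e-34 / 2.2290e-22
= 4.7331e-13 m

4.7331e-13


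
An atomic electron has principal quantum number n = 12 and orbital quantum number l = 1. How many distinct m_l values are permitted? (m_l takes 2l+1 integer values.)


m_l ranges from -l to +l in integer steps
So m_l goes from -1 to +1
Count = 2l + 1 = 2*1 + 1
= 3

3


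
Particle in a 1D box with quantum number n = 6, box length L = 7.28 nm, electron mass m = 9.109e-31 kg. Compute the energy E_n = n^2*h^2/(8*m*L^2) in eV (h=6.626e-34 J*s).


E = n^2 * h^2 / (8 * m * L^2)
= 6^2 * (6.626e-34)^2 / (8 * 9.109e-31 * (7.28e-9)^2)
= 36 * 4.3904e-67 / (8 * 9.109e-31 * 5.2998e-17)
= 4.0924e-20 J
= 0.2555 eV

0.2555


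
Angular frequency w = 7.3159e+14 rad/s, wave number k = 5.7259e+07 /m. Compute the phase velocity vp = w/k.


vp = w / k
= 7.3159e+14 / 5.7259e+07
= 1.2777e+07 m/s

1.2777e+07


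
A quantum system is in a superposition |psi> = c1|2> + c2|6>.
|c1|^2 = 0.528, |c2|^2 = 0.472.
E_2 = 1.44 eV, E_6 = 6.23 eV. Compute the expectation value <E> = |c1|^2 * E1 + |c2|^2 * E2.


<E> = |c1|^2 * E1 + |c2|^2 * E2
= 0.528 * 1.44 + 0.472 * 6.23
= 0.7603 + 2.9406
= 3.7009 eV

3.7009


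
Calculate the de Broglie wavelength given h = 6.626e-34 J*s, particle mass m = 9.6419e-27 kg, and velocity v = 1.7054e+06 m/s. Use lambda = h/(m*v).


lambda = h / (m * v)
= 6.626e-34 / (9.6419e-27 * 1.7054e+06)
= 6.626e-34 / 1.6443e-20
= 4.0296e-14 m

4.0296e-14


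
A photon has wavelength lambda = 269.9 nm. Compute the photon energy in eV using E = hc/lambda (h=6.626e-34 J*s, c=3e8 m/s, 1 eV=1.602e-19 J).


E = hc / lambda
= (6.626e-34)(3e8) / (269.9e-9)
= 1.9878e-25 / 2.6990e-07
= 7.3649e-19 J
Converting to eV: 7.3649e-19 / 1.602e-19
= 4.5973 eV

4.5973


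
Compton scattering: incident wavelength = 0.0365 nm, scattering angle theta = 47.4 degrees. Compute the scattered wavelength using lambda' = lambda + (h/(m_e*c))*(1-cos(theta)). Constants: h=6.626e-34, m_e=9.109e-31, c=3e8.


Compton wavelength: h/(m_e*c) = 2.4247e-12 m
d_lambda = 2.4247e-12 * (1 - cos(47.4 deg))
= 2.4247e-12 * 0.323124
= 7.8348e-13 m = 0.000783 nm
lambda' = 0.0365 + 0.000783
= 0.037283 nm

0.037283


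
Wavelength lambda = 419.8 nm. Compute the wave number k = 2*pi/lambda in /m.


k = 2 * pi / lambda
= 6.2832 / (419.8e-9)
= 6.2832 / 4.1980e-07
= 1.4967e+07 /m

1.4967e+07


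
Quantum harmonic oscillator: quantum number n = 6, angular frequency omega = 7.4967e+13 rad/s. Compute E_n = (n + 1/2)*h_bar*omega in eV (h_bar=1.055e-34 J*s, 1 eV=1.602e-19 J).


E = (n + 1/2) * h_bar * omega
= (6 + 0.5) * 1.055e-34 * 7.4967e+13
= 6.5 * 7.9090e-21
= 5.1409e-20 J
= 0.3209 eV

0.3209


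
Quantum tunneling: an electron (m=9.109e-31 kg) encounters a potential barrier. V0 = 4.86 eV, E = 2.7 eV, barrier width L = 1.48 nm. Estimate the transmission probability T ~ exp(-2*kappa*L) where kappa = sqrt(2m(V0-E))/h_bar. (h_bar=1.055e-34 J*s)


V0 - E = 2.16 eV = 3.4603e-19 J
kappa = sqrt(2 * m * (V0-E)) / h_bar
= sqrt(2 * 9.109e-31 * 3.4603e-19) / 1.055e-34
= 7.5259e+09 /m
2*kappa*L = 2 * 7.5259e+09 * 1.48e-9
= 22.2765
T = exp(-22.2765) = 2.115542e-10

2.115542e-10


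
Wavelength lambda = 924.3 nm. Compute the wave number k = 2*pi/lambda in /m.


k = 2 * pi / lambda
= 6.2832 / (924.3e-9)
= 6.2832 / 9.2430e-07
= 6.7978e+06 /m

6.7978e+06


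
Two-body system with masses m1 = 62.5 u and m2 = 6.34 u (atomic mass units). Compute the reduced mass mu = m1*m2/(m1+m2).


mu = m1 * m2 / (m1 + m2)
= 62.5 * 6.34 / (62.5 + 6.34)
= 396.25 / 68.84
= 5.7561 u

5.7561


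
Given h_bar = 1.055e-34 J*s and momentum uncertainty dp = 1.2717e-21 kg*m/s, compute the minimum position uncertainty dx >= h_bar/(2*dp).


dx = h_bar / (2 * dp)
= 1.055e-34 / (2 * 1.2717e-21)
= 1.055e-34 / 2.5434e-21
= 4.1480e-14 m

4.1480e-14


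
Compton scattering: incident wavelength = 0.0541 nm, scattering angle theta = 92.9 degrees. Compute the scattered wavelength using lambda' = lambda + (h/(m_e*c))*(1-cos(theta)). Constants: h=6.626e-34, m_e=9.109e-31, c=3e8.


Compton wavelength: h/(m_e*c) = 2.4247e-12 m
d_lambda = 2.4247e-12 * (1 - cos(92.9 deg))
= 2.4247e-12 * 1.050593
= 2.5474e-12 m = 0.002547 nm
lambda' = 0.0541 + 0.002547
= 0.056647 nm

0.056647


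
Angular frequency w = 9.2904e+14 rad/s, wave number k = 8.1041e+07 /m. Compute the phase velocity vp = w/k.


vp = w / k
= 9.2904e+14 / 8.1041e+07
= 1.1464e+07 m/s

1.1464e+07


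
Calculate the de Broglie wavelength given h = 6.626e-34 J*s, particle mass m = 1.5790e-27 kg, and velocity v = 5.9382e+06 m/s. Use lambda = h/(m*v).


lambda = h / (m * v)
= 6.626e-34 / (1.5790e-27 * 5.9382e+06)
= 6.626e-34 / 9.3764e-21
= 7.0667e-14 m

7.0667e-14


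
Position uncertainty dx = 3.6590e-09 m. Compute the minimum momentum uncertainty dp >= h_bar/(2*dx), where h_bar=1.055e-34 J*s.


dp = h_bar / (2 * dx)
= 1.055e-34 / (2 * 3.6590e-09)
= 1.055e-34 / 7.3180e-09
= 1.4417e-26 kg*m/s

1.4417e-26


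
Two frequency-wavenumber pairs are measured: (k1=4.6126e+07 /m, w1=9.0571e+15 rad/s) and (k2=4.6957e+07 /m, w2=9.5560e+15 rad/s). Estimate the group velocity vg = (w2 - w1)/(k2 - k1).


vg = (w2 - w1) / (k2 - k1)
= (9.5560e+15 - 9.0571e+15) / (4.6957e+07 - 4.6126e+07)
= 4.9890e+14 / 8.3100e+05
= 6.0036e+08 m/s

6.0036e+08


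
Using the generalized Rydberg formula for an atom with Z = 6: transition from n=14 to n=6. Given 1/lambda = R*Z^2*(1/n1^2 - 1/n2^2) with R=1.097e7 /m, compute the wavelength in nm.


1/lambda = R * Z^2 * (1/n1^2 - 1/n2^2)
= 1.097e7 * 6^2 * (1/6^2 - 1/14^2)
= 1.097e7 * 36 * (0.027778 - 0.005102)
= 8.9551e+06 /m
lambda = 1 / 8.9551e+06
= 111.6682 nm

111.6682


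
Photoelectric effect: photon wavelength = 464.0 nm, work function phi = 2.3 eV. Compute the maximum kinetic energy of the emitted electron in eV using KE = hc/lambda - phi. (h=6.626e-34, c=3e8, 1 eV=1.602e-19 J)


E_photon = hc / lambda
= (6.626e-34)(3e8) / (464.0e-9)
= 4.2841e-19 J
= 2.6742 eV
KE = E_photon - phi
= 2.6742 - 2.3
= 0.3742 eV

0.3742


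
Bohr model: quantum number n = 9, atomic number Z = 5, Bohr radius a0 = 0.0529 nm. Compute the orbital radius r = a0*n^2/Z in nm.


r = a0 * n^2 / Z
= 0.0529 * 9^2 / 5
= 0.0529 * 81 / 5
= 0.857 nm

0.857


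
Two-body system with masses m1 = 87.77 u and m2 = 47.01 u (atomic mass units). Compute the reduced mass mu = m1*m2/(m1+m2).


mu = m1 * m2 / (m1 + m2)
= 87.77 * 47.01 / (87.77 + 47.01)
= 4126.0677 / 134.78
= 30.6134 u

30.6134


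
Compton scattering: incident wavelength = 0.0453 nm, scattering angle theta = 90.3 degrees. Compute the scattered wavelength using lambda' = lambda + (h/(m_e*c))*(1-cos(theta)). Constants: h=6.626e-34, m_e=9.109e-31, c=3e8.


Compton wavelength: h/(m_e*c) = 2.4247e-12 m
d_lambda = 2.4247e-12 * (1 - cos(90.3 deg))
= 2.4247e-12 * 1.005236
= 2.4374e-12 m = 0.002437 nm
lambda' = 0.0453 + 0.002437
= 0.047737 nm

0.047737


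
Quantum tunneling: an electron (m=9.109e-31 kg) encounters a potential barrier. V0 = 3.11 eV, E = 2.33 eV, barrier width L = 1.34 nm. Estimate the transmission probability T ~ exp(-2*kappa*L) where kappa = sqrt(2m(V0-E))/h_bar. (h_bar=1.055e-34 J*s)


V0 - E = 0.78 eV = 1.2496e-19 J
kappa = sqrt(2 * m * (V0-E)) / h_bar
= sqrt(2 * 9.109e-31 * 1.2496e-19) / 1.055e-34
= 4.5225e+09 /m
2*kappa*L = 2 * 4.5225e+09 * 1.34e-9
= 12.1202
T = exp(-12.1202) = 5.448117e-06

5.448117e-06


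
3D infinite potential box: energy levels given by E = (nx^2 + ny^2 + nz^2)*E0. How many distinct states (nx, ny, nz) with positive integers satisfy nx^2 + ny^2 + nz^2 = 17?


Enumerate all (nx, ny, nz) with nx^2 + ny^2 + nz^2 = 17:
(2,2,3)
(2,3,2)
(3,2,2)
Total degeneracy = 3

3


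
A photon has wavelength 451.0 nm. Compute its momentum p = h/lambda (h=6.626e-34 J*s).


p = h / lambda
= 6.626e-34 / (451.0e-9)
= 6.626e-34 / 4.5100e-07
= 1.4692e-27 kg*m/s

1.4692e-27


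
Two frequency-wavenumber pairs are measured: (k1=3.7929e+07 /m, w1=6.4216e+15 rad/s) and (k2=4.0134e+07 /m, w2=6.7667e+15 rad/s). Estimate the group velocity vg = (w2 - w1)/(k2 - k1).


vg = (w2 - w1) / (k2 - k1)
= (6.7667e+15 - 6.4216e+15) / (4.0134e+07 - 3.7929e+07)
= 3.4510e+14 / 2.2050e+06
= 1.5651e+08 m/s

1.5651e+08


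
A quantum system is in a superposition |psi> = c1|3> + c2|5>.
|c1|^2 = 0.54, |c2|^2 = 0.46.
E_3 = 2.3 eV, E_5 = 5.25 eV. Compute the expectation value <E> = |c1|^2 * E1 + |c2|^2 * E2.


<E> = |c1|^2 * E1 + |c2|^2 * E2
= 0.54 * 2.3 + 0.46 * 5.25
= 1.242 + 2.415
= 3.657 eV

3.657


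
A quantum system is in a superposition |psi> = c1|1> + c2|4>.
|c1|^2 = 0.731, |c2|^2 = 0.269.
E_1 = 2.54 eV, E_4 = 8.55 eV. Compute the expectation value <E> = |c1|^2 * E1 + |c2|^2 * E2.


<E> = |c1|^2 * E1 + |c2|^2 * E2
= 0.731 * 2.54 + 0.269 * 8.55
= 1.8567 + 2.3
= 4.1567 eV

4.1567


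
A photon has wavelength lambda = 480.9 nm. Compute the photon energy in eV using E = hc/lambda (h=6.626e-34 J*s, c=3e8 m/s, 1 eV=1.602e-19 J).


E = hc / lambda
= (6.626e-34)(3e8) / (480.9e-9)
= 1.9878e-25 / 4.8090e-07
= 4.1335e-19 J
Converting to eV: 4.1335e-19 / 1.602e-19
= 2.5802 eV

2.5802


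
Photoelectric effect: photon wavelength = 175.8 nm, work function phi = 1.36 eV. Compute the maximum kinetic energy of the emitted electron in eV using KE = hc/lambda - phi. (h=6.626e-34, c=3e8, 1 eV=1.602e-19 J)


E_photon = hc / lambda
= (6.626e-34)(3e8) / (175.8e-9)
= 1.1307e-18 J
= 7.0582 eV
KE = E_photon - phi
= 7.0582 - 1.36
= 5.6982 eV

5.6982


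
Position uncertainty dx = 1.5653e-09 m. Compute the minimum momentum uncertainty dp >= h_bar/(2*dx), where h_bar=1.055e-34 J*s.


dp = h_bar / (2 * dx)
= 1.055e-34 / (2 * 1.5653e-09)
= 1.055e-34 / 3.1306e-09
= 3.3700e-26 kg*m/s

3.3700e-26


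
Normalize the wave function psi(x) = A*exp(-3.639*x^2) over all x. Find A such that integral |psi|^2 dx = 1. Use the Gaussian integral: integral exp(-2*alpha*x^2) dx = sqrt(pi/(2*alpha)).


integral |psi|^2 dx = A^2 * sqrt(pi/(2*alpha)) = 1
A^2 = sqrt(2*alpha/pi)
= sqrt(2 * 3.639 / pi)
= 1.522058
A = sqrt(1.522058)
= 1.2337

1.2337


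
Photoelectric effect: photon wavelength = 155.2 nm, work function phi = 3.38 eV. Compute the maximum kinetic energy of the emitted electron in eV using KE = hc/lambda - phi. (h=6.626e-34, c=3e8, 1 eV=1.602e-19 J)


E_photon = hc / lambda
= (6.626e-34)(3e8) / (155.2e-9)
= 1.2808e-18 J
= 7.995 eV
KE = E_photon - phi
= 7.995 - 3.38
= 4.615 eV

4.615


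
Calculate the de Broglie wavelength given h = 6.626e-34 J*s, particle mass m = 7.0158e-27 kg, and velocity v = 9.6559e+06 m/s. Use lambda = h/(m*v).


lambda = h / (m * v)
= 6.626e-34 / (7.0158e-27 * 9.6559e+06)
= 6.626e-34 / 6.7744e-20
= 9.7810e-15 m

9.7810e-15


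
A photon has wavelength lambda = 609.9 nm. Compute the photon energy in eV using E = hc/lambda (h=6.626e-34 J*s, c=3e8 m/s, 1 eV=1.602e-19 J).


E = hc / lambda
= (6.626e-34)(3e8) / (609.9e-9)
= 1.9878e-25 / 6.0990e-07
= 3.2592e-19 J
Converting to eV: 3.2592e-19 / 1.602e-19
= 2.0345 eV

2.0345


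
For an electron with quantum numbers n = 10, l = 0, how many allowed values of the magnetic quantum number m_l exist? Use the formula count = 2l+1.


m_l ranges from -l to +l in integer steps
So m_l goes from -0 to +0
Count = 2l + 1 = 2*0 + 1
= 1

1


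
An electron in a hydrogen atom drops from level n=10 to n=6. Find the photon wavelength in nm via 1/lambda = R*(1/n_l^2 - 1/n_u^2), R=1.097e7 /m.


1/lambda = R * (1/n_l^2 - 1/n_u^2)
= 1.097e7 * (1/6^2 - 1/10^2)
= 1.097e7 * (0.027778 - 0.01)
= 1.097e7 * 0.017778
= 1.9502e+05 /m
lambda = 1 / 1.9502e+05 = 5127.6208 nm

5127.6208


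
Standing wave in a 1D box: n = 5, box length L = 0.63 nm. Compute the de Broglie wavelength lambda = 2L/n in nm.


lambda = 2L / n
= 2 * 0.63 / 5
= 1.26 / 5
= 0.252 nm

0.252


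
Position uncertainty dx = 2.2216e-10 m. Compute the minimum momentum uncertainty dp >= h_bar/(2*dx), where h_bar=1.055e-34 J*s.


dp = h_bar / (2 * dx)
= 1.055e-34 / (2 * 2.2216e-10)
= 1.055e-34 / 4.4432e-10
= 2.3744e-25 kg*m/s

2.3744e-25


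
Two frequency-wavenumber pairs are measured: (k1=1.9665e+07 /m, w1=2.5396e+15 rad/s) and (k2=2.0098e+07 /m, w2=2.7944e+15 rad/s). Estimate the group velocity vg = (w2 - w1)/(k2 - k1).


vg = (w2 - w1) / (k2 - k1)
= (2.7944e+15 - 2.5396e+15) / (2.0098e+07 - 1.9665e+07)
= 2.5480e+14 / 4.3300e+05
= 5.8845e+08 m/s

5.8845e+08


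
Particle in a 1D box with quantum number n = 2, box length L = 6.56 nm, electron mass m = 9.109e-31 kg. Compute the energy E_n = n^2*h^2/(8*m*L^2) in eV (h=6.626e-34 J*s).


E = n^2 * h^2 / (8 * m * L^2)
= 2^2 * (6.626e-34)^2 / (8 * 9.109e-31 * (6.56e-9)^2)
= 4 * 4.3904e-67 / (8 * 9.109e-31 * 4.3034e-17)
= 5.6001e-21 J
= 0.035 eV

0.035


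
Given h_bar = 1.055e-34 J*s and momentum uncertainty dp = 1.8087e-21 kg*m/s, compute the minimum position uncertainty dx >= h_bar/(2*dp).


dx = h_bar / (2 * dp)
= 1.055e-34 / (2 * 1.8087e-21)
= 1.055e-34 / 3.6174e-21
= 2.9165e-14 m

2.9165e-14


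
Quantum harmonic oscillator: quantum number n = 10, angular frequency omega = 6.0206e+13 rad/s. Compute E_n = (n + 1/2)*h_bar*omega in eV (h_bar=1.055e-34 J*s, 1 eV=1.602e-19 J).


E = (n + 1/2) * h_bar * omega
= (10 + 0.5) * 1.055e-34 * 6.0206e+13
= 10.5 * 6.3517e-21
= 6.6693e-20 J
= 0.4163 eV

0.4163


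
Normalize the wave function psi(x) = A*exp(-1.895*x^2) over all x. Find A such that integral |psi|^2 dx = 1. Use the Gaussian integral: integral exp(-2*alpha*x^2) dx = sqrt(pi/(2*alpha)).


integral |psi|^2 dx = A^2 * sqrt(pi/(2*alpha)) = 1
A^2 = sqrt(2*alpha/pi)
= sqrt(2 * 1.895 / pi)
= 1.09836
A = sqrt(1.09836)
= 1.048

1.048


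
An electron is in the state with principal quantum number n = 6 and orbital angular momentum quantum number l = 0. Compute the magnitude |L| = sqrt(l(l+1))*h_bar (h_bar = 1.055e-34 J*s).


L = sqrt(l*(l+1)) * h_bar
= sqrt(0 * 1) * 1.055e-34
= sqrt(0) * 1.055e-34
= 0.0 * 1.055e-34
= 0.0000e+00 J*s

0.0000e+00


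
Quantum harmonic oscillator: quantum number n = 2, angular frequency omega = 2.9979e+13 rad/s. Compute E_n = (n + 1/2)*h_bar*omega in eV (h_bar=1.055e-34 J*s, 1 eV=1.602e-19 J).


E = (n + 1/2) * h_bar * omega
= (2 + 0.5) * 1.055e-34 * 2.9979e+13
= 2.5 * 3.1628e-21
= 7.9070e-21 J
= 0.0494 eV

0.0494


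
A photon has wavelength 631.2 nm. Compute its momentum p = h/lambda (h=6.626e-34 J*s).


p = h / lambda
= 6.626e-34 / (631.2e-9)
= 6.626e-34 / 6.3120e-07
= 1.0497e-27 kg*m/s

1.0497e-27


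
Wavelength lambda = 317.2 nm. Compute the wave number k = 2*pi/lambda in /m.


k = 2 * pi / lambda
= 6.2832 / (317.2e-9)
= 6.2832 / 3.1720e-07
= 1.9808e+07 /m

1.9808e+07


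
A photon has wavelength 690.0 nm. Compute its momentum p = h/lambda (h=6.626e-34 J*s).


p = h / lambda
= 6.626e-34 / (690.0e-9)
= 6.626e-34 / 6.9000e-07
= 9.6029e-28 kg*m/s

9.6029e-28


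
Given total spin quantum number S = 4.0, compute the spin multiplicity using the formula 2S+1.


Spin multiplicity = 2S + 1
= 2 * 4.0 + 1
= 8.0 + 1
= 9

9


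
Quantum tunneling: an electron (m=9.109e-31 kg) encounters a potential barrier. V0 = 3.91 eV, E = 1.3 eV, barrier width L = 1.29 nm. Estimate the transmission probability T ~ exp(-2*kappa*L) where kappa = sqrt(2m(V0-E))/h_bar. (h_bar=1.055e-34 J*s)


V0 - E = 2.61 eV = 4.1812e-19 J
kappa = sqrt(2 * m * (V0-E)) / h_bar
= sqrt(2 * 9.109e-31 * 4.1812e-19) / 1.055e-34
= 8.2727e+09 /m
2*kappa*L = 2 * 8.2727e+09 * 1.29e-9
= 21.3437
T = exp(-21.3437) = 5.377269e-10

5.377269e-10


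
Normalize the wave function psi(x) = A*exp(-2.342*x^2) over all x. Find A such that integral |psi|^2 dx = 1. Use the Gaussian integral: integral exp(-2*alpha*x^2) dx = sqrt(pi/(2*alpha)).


integral |psi|^2 dx = A^2 * sqrt(pi/(2*alpha)) = 1
A^2 = sqrt(2*alpha/pi)
= sqrt(2 * 2.342 / pi)
= 1.22105
A = sqrt(1.22105)
= 1.105

1.105


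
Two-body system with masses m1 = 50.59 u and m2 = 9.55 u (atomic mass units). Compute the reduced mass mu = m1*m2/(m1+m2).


mu = m1 * m2 / (m1 + m2)
= 50.59 * 9.55 / (50.59 + 9.55)
= 483.1345 / 60.14
= 8.0335 u

8.0335


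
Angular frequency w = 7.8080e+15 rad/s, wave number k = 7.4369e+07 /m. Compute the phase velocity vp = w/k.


vp = w / k
= 7.8080e+15 / 7.4369e+07
= 1.0499e+08 m/s

1.0499e+08


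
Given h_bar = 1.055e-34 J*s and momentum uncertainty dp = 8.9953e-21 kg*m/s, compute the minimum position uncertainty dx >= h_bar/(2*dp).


dx = h_bar / (2 * dp)
= 1.055e-34 / (2 * 8.9953e-21)
= 1.055e-34 / 1.7991e-20
= 5.8642e-15 m

5.8642e-15


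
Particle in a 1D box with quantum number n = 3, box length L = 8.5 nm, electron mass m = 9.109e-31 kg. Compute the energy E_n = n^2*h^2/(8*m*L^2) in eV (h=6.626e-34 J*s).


E = n^2 * h^2 / (8 * m * L^2)
= 3^2 * (6.626e-34)^2 / (8 * 9.109e-31 * (8.5e-9)^2)
= 9 * 4.3904e-67 / (8 * 9.109e-31 * 7.2250e-17)
= 7.5049e-21 J
= 0.0468 eV

0.0468


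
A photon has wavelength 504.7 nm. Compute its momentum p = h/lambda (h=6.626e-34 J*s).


p = h / lambda
= 6.626e-34 / (504.7e-9)
= 6.626e-34 / 5.0470e-07
= 1.3129e-27 kg*m/s

1.3129e-27


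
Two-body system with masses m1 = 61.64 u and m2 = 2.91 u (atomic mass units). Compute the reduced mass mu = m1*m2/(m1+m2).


mu = m1 * m2 / (m1 + m2)
= 61.64 * 2.91 / (61.64 + 2.91)
= 179.3724 / 64.55
= 2.7788 u

2.7788


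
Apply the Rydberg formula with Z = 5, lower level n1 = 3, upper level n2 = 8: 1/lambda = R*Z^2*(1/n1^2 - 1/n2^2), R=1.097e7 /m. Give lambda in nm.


1/lambda = R * Z^2 * (1/n1^2 - 1/n2^2)
= 1.097e7 * 5^2 * (1/3^2 - 1/8^2)
= 1.097e7 * 25 * (0.111111 - 0.015625)
= 2.6187e+07 /m
lambda = 1 / 2.6187e+07
= 38.1868 nm

38.1868


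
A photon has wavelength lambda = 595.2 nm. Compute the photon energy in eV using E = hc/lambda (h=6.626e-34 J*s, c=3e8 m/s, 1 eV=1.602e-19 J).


E = hc / lambda
= (6.626e-34)(3e8) / (595.2e-9)
= 1.9878e-25 / 5.9520e-07
= 3.3397e-19 J
Converting to eV: 3.3397e-19 / 1.602e-19
= 2.0847 eV

2.0847


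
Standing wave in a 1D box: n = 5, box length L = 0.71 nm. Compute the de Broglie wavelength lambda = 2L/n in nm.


lambda = 2L / n
= 2 * 0.71 / 5
= 1.42 / 5
= 0.284 nm

0.284


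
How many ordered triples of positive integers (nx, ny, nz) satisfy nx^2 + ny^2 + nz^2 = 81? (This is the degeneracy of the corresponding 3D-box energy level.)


Enumerate all (nx, ny, nz) with nx^2 + ny^2 + nz^2 = 81:
(1,4,8)
(1,8,4)
(3,6,6)
(4,1,8)
(4,4,7)
(4,7,4)
(4,8,1)
(6,3,6)
(6,6,3)
(7,4,4)
(8,1,4)
(8,4,1)
Total degeneracy = 12

12


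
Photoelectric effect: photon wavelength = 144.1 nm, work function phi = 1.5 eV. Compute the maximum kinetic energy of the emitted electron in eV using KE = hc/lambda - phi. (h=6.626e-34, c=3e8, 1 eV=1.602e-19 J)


E_photon = hc / lambda
= (6.626e-34)(3e8) / (144.1e-9)
= 1.3795e-18 J
= 8.6109 eV
KE = E_photon - phi
= 8.6109 - 1.5
= 7.1109 eV

7.1109


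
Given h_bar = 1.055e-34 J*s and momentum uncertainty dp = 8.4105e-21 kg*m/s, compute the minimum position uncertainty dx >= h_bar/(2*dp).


dx = h_bar / (2 * dp)
= 1.055e-34 / (2 * 8.4105e-21)
= 1.055e-34 / 1.6821e-20
= 6.2719e-15 m

6.2719e-15


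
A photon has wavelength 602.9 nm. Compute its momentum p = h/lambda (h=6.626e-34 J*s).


p = h / lambda
= 6.626e-34 / (602.9e-9)
= 6.626e-34 / 6.0290e-07
= 1.0990e-27 kg*m/s

1.0990e-27


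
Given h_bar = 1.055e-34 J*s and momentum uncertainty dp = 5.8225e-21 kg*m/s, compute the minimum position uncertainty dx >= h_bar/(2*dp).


dx = h_bar / (2 * dp)
= 1.055e-34 / (2 * 5.8225e-21)
= 1.055e-34 / 1.1645e-20
= 9.0597e-15 m

9.0597e-15


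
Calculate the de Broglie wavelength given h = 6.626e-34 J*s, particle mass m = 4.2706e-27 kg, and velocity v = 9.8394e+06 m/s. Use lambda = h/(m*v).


lambda = h / (m * v)
= 6.626e-34 / (4.2706e-27 * 9.8394e+06)
= 6.626e-34 / 4.2020e-20
= 1.5769e-14 m

1.5769e-14


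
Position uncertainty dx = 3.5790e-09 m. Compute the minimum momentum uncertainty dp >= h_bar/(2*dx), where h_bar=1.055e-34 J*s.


dp = h_bar / (2 * dx)
= 1.055e-34 / (2 * 3.5790e-09)
= 1.055e-34 / 7.1580e-09
= 1.4739e-26 kg*m/s

1.4739e-26


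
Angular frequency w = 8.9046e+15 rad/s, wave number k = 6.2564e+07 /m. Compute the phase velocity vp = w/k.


vp = w / k
= 8.9046e+15 / 6.2564e+07
= 1.4233e+08 m/s

1.4233e+08


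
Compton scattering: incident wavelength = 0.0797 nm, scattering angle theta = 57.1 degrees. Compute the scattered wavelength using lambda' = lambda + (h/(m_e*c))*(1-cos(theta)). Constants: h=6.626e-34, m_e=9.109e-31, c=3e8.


Compton wavelength: h/(m_e*c) = 2.4247e-12 m
d_lambda = 2.4247e-12 * (1 - cos(57.1 deg))
= 2.4247e-12 * 0.456826
= 1.1077e-12 m = 0.001108 nm
lambda' = 0.0797 + 0.001108
= 0.080808 nm

0.080808


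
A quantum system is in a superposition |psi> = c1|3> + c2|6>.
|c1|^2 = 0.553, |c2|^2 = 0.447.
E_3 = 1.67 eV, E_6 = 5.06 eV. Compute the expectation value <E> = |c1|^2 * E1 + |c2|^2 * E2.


<E> = |c1|^2 * E1 + |c2|^2 * E2
= 0.553 * 1.67 + 0.447 * 5.06
= 0.9235 + 2.2618
= 3.1853 eV

3.1853


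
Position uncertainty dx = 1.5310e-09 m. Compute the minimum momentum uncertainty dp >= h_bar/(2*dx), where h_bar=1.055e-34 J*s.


dp = h_bar / (2 * dx)
= 1.055e-34 / (2 * 1.5310e-09)
= 1.055e-34 / 3.0620e-09
= 3.4455e-26 kg*m/s

3.4455e-26


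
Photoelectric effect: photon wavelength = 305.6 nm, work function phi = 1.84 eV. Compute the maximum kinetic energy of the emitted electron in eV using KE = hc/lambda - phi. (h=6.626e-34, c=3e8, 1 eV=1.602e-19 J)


E_photon = hc / lambda
= (6.626e-34)(3e8) / (305.6e-9)
= 6.5046e-19 J
= 4.0603 eV
KE = E_photon - phi
= 4.0603 - 1.84
= 2.2203 eV

2.2203


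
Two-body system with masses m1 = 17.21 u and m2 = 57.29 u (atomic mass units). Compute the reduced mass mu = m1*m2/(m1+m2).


mu = m1 * m2 / (m1 + m2)
= 17.21 * 57.29 / (17.21 + 57.29)
= 985.9609 / 74.5
= 13.2344 u

13.2344


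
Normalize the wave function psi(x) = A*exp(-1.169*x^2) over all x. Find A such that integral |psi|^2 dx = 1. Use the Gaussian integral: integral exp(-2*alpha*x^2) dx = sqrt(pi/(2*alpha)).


integral |psi|^2 dx = A^2 * sqrt(pi/(2*alpha)) = 1
A^2 = sqrt(2*alpha/pi)
= sqrt(2 * 1.169 / pi)
= 0.862675
A = sqrt(0.862675)
= 0.9288

0.9288


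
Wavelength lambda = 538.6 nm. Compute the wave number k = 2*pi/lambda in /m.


k = 2 * pi / lambda
= 6.2832 / (538.6e-9)
= 6.2832 / 5.3860e-07
= 1.1666e+07 /m

1.1666e+07


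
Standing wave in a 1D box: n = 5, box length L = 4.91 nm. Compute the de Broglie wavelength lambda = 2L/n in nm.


lambda = 2L / n
= 2 * 4.91 / 5
= 9.82 / 5
= 1.964 nm

1.964


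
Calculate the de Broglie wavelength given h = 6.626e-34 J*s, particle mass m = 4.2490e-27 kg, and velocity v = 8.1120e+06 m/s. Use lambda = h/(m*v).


lambda = h / (m * v)
= 6.626e-34 / (4.2490e-27 * 8.1120e+06)
= 6.626e-34 / 3.4468e-20
= 1.9224e-14 m

1.9224e-14


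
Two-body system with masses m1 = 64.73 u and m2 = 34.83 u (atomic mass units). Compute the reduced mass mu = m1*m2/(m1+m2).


mu = m1 * m2 / (m1 + m2)
= 64.73 * 34.83 / (64.73 + 34.83)
= 2254.5459 / 99.56
= 22.6451 u

22.6451


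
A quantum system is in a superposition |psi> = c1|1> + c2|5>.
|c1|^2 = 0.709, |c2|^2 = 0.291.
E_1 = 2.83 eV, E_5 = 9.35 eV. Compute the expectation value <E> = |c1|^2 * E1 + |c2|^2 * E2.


<E> = |c1|^2 * E1 + |c2|^2 * E2
= 0.709 * 2.83 + 0.291 * 9.35
= 2.0065 + 2.7208
= 4.7273 eV

4.7273


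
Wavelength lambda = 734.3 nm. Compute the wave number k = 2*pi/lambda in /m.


k = 2 * pi / lambda
= 6.2832 / (734.3e-9)
= 6.2832 / 7.3430e-07
= 8.5567e+06 /m

8.5567e+06


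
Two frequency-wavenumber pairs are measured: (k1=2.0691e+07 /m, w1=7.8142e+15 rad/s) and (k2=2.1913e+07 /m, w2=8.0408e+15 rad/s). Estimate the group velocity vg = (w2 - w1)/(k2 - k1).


vg = (w2 - w1) / (k2 - k1)
= (8.0408e+15 - 7.8142e+15) / (2.1913e+07 - 2.0691e+07)
= 2.2660e+14 / 1.2220e+06
= 1.8543e+08 m/s

1.8543e+08


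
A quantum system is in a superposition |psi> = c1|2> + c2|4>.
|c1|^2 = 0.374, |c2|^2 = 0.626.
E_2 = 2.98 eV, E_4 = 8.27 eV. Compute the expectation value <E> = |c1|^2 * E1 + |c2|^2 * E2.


<E> = |c1|^2 * E1 + |c2|^2 * E2
= 0.374 * 2.98 + 0.626 * 8.27
= 1.1145 + 5.177
= 6.2915 eV

6.2915


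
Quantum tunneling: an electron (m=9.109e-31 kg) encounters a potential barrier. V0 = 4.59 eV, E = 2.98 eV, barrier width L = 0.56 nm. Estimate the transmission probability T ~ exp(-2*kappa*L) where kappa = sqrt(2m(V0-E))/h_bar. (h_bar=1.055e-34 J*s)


V0 - E = 1.61 eV = 2.5792e-19 J
kappa = sqrt(2 * m * (V0-E)) / h_bar
= sqrt(2 * 9.109e-31 * 2.5792e-19) / 1.055e-34
= 6.4974e+09 /m
2*kappa*L = 2 * 6.4974e+09 * 0.56e-9
= 7.2771
T = exp(-7.2771) = 6.911667e-04

6.911667e-04


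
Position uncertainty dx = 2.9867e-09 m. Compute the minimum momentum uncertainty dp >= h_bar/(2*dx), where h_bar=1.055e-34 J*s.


dp = h_bar / (2 * dx)
= 1.055e-34 / (2 * 2.9867e-09)
= 1.055e-34 / 5.9734e-09
= 1.7662e-26 kg*m/s

1.7662e-26


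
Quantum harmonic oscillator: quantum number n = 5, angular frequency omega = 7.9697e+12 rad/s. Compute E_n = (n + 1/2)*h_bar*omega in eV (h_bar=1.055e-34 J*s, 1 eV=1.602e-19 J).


E = (n + 1/2) * h_bar * omega
= (5 + 0.5) * 1.055e-34 * 7.9697e+12
= 5.5 * 8.4080e-22
= 4.6244e-21 J
= 0.0289 eV

0.0289


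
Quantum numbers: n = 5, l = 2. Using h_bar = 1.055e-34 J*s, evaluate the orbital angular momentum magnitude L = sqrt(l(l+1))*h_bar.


L = sqrt(l*(l+1)) * h_bar
= sqrt(2 * 3) * 1.055e-34
= sqrt(6) * 1.055e-34
= 2.4495 * 1.055e-34
= 2.5842e-34 J*s

2.5842e-34


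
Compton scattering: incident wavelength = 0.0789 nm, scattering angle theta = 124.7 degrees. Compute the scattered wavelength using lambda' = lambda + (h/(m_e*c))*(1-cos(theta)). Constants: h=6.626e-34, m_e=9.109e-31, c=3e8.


Compton wavelength: h/(m_e*c) = 2.4247e-12 m
d_lambda = 2.4247e-12 * (1 - cos(124.7 deg))
= 2.4247e-12 * 1.56928
= 3.8050e-12 m = 0.003805 nm
lambda' = 0.0789 + 0.003805
= 0.082705 nm

0.082705


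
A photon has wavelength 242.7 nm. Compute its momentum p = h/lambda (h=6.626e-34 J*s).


p = h / lambda
= 6.626e-34 / (242.7e-9)
= 6.626e-34 / 2.4270e-07
= 2.7301e-27 kg*m/s

2.7301e-27


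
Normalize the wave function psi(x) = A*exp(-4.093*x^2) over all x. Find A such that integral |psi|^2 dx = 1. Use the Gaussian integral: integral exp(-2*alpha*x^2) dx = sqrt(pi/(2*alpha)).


integral |psi|^2 dx = A^2 * sqrt(pi/(2*alpha)) = 1
A^2 = sqrt(2*alpha/pi)
= sqrt(2 * 4.093 / pi)
= 1.614213
A = sqrt(1.614213)
= 1.2705

1.2705


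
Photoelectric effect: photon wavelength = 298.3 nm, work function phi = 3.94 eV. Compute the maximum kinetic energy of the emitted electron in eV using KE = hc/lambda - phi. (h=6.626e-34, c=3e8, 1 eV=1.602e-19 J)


E_photon = hc / lambda
= (6.626e-34)(3e8) / (298.3e-9)
= 6.6638e-19 J
= 4.1597 eV
KE = E_photon - phi
= 4.1597 - 3.94
= 0.2197 eV

0.2197


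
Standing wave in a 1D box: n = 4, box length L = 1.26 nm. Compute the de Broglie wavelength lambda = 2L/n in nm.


lambda = 2L / n
= 2 * 1.26 / 4
= 2.52 / 4
= 0.63 nm

0.63


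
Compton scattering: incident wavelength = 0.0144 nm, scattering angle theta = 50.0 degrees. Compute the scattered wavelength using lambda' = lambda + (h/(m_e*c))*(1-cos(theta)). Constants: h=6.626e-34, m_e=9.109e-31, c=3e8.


Compton wavelength: h/(m_e*c) = 2.4247e-12 m
d_lambda = 2.4247e-12 * (1 - cos(50.0 deg))
= 2.4247e-12 * 0.357212
= 8.6614e-13 m = 0.000866 nm
lambda' = 0.0144 + 0.000866
= 0.015266 nm

0.015266


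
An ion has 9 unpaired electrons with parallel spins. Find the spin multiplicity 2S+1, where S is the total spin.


Total spin S = N * (1/2) = 9 * 0.5 = 4.5
Spin multiplicity = 2S + 1
= 2 * 4.5 + 1
= 10

10


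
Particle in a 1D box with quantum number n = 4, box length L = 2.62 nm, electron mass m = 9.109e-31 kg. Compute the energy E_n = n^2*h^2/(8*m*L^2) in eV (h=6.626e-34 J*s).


E = n^2 * h^2 / (8 * m * L^2)
= 4^2 * (6.626e-34)^2 / (8 * 9.109e-31 * (2.62e-9)^2)
= 16 * 4.3904e-67 / (8 * 9.109e-31 * 6.8644e-18)
= 1.4043e-19 J
= 0.8766 eV

0.8766


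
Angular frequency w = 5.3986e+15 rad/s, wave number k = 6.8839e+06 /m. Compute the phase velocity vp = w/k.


vp = w / k
= 5.3986e+15 / 6.8839e+06
= 7.8424e+08 m/s

7.8424e+08


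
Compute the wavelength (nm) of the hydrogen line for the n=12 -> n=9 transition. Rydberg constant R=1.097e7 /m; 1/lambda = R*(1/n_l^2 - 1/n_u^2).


1/lambda = R * (1/n_l^2 - 1/n_u^2)
= 1.097e7 * (1/9^2 - 1/12^2)
= 1.097e7 * (0.012346 - 0.006944)
= 1.097e7 * 0.005401
= 5.9252e+04 /m
lambda = 1 / 5.9252e+04 = 16877.1976 nm

16877.1976


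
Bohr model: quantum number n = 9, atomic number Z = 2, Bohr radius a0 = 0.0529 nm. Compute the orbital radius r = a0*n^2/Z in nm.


r = a0 * n^2 / Z
= 0.0529 * 9^2 / 2
= 0.0529 * 81 / 2
= 2.1425 nm

2.1425


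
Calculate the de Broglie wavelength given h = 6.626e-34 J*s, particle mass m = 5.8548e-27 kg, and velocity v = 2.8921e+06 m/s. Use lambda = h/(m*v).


lambda = h / (m * v)
= 6.626e-34 / (5.8548e-27 * 2.8921e+06)
= 6.626e-34 / 1.6933e-20
= 3.9131e-14 m

3.9131e-14


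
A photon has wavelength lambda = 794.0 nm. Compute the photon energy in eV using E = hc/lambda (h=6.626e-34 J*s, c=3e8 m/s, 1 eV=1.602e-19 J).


E = hc / lambda
= (6.626e-34)(3e8) / (794.0e-9)
= 1.9878e-25 / 7.9400e-07
= 2.5035e-19 J
Converting to eV: 2.5035e-19 / 1.602e-19
= 1.5628 eV

1.5628


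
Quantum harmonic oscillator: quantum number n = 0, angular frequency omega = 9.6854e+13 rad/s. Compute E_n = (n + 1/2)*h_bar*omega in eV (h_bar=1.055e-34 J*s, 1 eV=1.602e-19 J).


E = (n + 1/2) * h_bar * omega
= (0 + 0.5) * 1.055e-34 * 9.6854e+13
= 0.5 * 1.0218e-20
= 5.1090e-21 J
= 0.0319 eV

0.0319


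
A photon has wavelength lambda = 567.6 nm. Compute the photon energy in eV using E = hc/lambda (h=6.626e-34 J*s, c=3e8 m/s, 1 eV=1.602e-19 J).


E = hc / lambda
= (6.626e-34)(3e8) / (567.6e-9)
= 1.9878e-25 / 5.6760e-07
= 3.5021e-19 J
Converting to eV: 3.5021e-19 / 1.602e-19
= 2.1861 eV

2.1861


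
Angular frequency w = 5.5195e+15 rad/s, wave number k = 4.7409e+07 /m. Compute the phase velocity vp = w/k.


vp = w / k
= 5.5195e+15 / 4.7409e+07
= 1.1642e+08 m/s

1.1642e+08


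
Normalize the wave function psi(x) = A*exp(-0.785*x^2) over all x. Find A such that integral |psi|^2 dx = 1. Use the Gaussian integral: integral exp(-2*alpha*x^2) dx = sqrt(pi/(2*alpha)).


integral |psi|^2 dx = A^2 * sqrt(pi/(2*alpha)) = 1
A^2 = sqrt(2*alpha/pi)
= sqrt(2 * 0.785 / pi)
= 0.706928
A = sqrt(0.706928)
= 0.8408

0.8408


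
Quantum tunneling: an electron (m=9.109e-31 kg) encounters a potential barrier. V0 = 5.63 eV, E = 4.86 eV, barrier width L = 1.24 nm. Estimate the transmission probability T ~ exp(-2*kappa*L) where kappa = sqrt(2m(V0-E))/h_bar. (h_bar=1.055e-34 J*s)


V0 - E = 0.77 eV = 1.2335e-19 J
kappa = sqrt(2 * m * (V0-E)) / h_bar
= sqrt(2 * 9.109e-31 * 1.2335e-19) / 1.055e-34
= 4.4934e+09 /m
2*kappa*L = 2 * 4.4934e+09 * 1.24e-9
= 11.1436
T = exp(-11.1436) = 1.446733e-05

1.446733e-05


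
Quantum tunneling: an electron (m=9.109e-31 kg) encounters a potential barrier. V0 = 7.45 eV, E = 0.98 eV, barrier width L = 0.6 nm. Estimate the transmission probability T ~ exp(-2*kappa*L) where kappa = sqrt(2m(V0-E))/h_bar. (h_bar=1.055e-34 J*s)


V0 - E = 6.47 eV = 1.0365e-18 J
kappa = sqrt(2 * m * (V0-E)) / h_bar
= sqrt(2 * 9.109e-31 * 1.0365e-18) / 1.055e-34
= 1.3025e+10 /m
2*kappa*L = 2 * 1.3025e+10 * 0.6e-9
= 15.6301
T = exp(-15.6301) = 1.629002e-07

1.629002e-07


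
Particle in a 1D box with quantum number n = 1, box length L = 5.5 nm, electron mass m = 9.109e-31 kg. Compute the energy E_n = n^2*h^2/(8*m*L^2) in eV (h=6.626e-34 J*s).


E = n^2 * h^2 / (8 * m * L^2)
= 1^2 * (6.626e-34)^2 / (8 * 9.109e-31 * (5.5e-9)^2)
= 1 * 4.3904e-67 / (8 * 9.109e-31 * 3.0250e-17)
= 1.9917e-21 J
= 0.0124 eV

0.0124


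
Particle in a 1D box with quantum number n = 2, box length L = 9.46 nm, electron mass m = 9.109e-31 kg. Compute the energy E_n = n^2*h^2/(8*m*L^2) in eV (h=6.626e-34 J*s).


E = n^2 * h^2 / (8 * m * L^2)
= 2^2 * (6.626e-34)^2 / (8 * 9.109e-31 * (9.46e-9)^2)
= 4 * 4.3904e-67 / (8 * 9.109e-31 * 8.9492e-17)
= 2.6929e-21 J
= 0.0168 eV

0.0168


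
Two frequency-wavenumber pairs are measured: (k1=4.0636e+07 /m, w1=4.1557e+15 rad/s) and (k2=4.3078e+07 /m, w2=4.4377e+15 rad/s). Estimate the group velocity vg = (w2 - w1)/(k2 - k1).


vg = (w2 - w1) / (k2 - k1)
= (4.4377e+15 - 4.1557e+15) / (4.3078e+07 - 4.0636e+07)
= 2.8200e+14 / 2.4420e+06
= 1.1548e+08 m/s

1.1548e+08


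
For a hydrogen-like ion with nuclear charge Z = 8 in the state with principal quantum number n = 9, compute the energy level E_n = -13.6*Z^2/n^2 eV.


E_n = -13.6 * Z^2 / n^2
= -13.6 * 8^2 / 9^2
= -13.6 * 64 / 81
= -10.7457 eV

-10.7457


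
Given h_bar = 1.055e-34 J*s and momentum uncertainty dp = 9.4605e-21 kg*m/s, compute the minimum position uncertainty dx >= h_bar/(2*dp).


dx = h_bar / (2 * dp)
= 1.055e-34 / (2 * 9.4605e-21)
= 1.055e-34 / 1.8921e-20
= 5.5758e-15 m

5.5758e-15


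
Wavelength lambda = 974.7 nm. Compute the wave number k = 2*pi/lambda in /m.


k = 2 * pi / lambda
= 6.2832 / (974.7e-9)
= 6.2832 / 9.7470e-07
= 6.4463e+06 /m

6.4463e+06


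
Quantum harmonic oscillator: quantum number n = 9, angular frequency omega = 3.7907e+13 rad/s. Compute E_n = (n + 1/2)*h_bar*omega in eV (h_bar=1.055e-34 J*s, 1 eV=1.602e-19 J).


E = (n + 1/2) * h_bar * omega
= (9 + 0.5) * 1.055e-34 * 3.7907e+13
= 9.5 * 3.9992e-21
= 3.7992e-20 J
= 0.2372 eV

0.2372


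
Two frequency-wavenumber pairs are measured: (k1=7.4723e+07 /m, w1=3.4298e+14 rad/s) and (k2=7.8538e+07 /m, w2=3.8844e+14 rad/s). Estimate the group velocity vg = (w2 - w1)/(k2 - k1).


vg = (w2 - w1) / (k2 - k1)
= (3.8844e+14 - 3.4298e+14) / (7.8538e+07 - 7.4723e+07)
= 4.5460e+13 / 3.8150e+06
= 1.1916e+07 m/s

1.1916e+07


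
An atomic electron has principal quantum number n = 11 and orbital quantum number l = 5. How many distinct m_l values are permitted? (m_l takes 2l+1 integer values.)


m_l ranges from -l to +l in integer steps
So m_l goes from -5 to +5
Count = 2l + 1 = 2*5 + 1
= 11

11


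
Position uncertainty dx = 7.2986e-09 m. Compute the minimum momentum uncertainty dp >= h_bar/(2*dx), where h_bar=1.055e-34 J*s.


dp = h_bar / (2 * dx)
= 1.055e-34 / (2 * 7.2986e-09)
= 1.055e-34 / 1.4597e-08
= 7.2274e-27 kg*m/s

7.2274e-27


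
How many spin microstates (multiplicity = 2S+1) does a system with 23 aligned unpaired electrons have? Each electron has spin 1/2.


Total spin S = N * (1/2) = 23 * 0.5 = 11.5
Spin multiplicity = 2S + 1
= 2 * 11.5 + 1
= 24

24


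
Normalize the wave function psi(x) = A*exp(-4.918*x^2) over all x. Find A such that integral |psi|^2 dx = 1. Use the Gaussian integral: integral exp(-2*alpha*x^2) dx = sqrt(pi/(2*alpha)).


integral |psi|^2 dx = A^2 * sqrt(pi/(2*alpha)) = 1
A^2 = sqrt(2*alpha/pi)
= sqrt(2 * 4.918 / pi)
= 1.769434
A = sqrt(1.769434)
= 1.3302

1.3302


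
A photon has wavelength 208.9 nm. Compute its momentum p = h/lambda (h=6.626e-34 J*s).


p = h / lambda
= 6.626e-34 / (208.9e-9)
= 6.626e-34 / 2.0890e-07
= 3.1719e-27 kg*m/s

3.1719e-27


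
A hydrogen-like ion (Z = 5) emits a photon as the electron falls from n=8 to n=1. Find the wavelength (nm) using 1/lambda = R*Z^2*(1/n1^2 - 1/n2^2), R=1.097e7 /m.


1/lambda = R * Z^2 * (1/n1^2 - 1/n2^2)
= 1.097e7 * 5^2 * (1/1^2 - 1/8^2)
= 1.097e7 * 25 * (1.0 - 0.015625)
= 2.6996e+08 /m
lambda = 1 / 2.6996e+08
= 3.7042 nm

3.7042


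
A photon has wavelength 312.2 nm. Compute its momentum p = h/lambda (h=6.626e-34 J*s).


p = h / lambda
= 6.626e-34 / (312.2e-9)
= 6.626e-34 / 3.1220e-07
= 2.1224e-27 kg*m/s

2.1224e-27


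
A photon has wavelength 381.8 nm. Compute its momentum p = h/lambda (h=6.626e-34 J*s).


p = h / lambda
= 6.626e-34 / (381.8e-9)
= 6.626e-34 / 3.8180e-07
= 1.7355e-27 kg*m/s

1.7355e-27


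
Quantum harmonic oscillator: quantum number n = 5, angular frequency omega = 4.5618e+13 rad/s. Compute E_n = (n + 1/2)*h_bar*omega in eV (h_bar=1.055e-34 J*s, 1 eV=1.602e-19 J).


E = (n + 1/2) * h_bar * omega
= (5 + 0.5) * 1.055e-34 * 4.5618e+13
= 5.5 * 4.8127e-21
= 2.6470e-20 J
= 0.1652 eV

0.1652


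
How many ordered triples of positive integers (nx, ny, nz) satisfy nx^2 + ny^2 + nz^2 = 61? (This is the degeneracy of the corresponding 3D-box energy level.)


Enumerate all (nx, ny, nz) with nx^2 + ny^2 + nz^2 = 61:
(3,4,6)
(3,6,4)
(4,3,6)
(4,6,3)
(6,3,4)
(6,4,3)
Total degeneracy = 6

6


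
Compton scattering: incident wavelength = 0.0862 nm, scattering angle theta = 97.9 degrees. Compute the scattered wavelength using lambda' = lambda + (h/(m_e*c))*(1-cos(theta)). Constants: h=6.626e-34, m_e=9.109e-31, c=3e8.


Compton wavelength: h/(m_e*c) = 2.4247e-12 m
d_lambda = 2.4247e-12 * (1 - cos(97.9 deg))
= 2.4247e-12 * 1.137445
= 2.7580e-12 m = 0.002758 nm
lambda' = 0.0862 + 0.002758
= 0.088958 nm

0.088958
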